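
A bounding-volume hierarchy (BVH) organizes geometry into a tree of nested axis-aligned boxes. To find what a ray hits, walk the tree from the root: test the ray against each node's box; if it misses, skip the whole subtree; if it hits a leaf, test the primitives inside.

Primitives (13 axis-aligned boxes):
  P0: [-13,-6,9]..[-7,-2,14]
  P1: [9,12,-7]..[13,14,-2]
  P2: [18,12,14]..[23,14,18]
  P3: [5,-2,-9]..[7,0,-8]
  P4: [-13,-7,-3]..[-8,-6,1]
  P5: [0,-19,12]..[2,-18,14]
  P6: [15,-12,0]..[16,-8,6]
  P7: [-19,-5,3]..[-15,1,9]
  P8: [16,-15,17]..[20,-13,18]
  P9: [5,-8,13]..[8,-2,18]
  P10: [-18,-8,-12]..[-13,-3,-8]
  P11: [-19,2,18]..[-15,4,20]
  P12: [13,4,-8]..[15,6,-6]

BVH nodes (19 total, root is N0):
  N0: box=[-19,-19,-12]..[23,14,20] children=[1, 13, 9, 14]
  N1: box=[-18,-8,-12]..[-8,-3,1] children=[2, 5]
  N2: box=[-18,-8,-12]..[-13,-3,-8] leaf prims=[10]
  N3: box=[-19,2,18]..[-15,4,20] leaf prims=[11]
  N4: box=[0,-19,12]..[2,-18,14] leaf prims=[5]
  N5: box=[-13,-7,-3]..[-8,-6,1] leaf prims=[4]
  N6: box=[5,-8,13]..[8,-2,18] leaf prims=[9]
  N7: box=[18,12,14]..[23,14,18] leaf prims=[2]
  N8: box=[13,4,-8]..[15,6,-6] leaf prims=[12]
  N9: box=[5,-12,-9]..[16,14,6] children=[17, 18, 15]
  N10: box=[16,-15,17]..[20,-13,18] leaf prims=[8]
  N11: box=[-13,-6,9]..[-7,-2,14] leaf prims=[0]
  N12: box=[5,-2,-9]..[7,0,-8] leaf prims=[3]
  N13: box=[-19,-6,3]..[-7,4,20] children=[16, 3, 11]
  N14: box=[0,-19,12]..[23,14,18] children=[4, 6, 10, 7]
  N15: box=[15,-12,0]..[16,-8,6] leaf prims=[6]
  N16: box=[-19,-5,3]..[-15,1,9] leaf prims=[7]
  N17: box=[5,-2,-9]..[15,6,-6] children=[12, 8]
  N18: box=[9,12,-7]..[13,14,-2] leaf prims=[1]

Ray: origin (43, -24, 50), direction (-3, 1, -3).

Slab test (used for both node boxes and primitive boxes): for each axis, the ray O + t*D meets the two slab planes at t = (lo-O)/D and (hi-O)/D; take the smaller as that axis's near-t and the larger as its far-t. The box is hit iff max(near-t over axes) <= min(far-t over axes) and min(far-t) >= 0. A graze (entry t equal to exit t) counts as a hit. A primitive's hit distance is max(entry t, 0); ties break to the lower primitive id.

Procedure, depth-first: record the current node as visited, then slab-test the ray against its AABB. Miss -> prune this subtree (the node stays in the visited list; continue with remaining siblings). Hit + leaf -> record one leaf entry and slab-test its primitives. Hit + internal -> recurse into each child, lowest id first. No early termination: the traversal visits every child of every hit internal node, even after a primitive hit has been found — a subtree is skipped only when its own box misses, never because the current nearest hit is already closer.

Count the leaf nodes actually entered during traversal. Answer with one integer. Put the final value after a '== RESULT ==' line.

Walk:
N0 x:[20/3,62/3] y:[5,38] z:[10,62/3] -> hit [10,62/3], descend [1, 9, 13, 14]
  N1 x:[17,61/3] y:[16,21] z:[49/3,62/3] -> hit [17,61/3], descend [2, 5]
    N2 x:[56/3,61/3] y:[16,21] z:[58/3,62/3] -> hit [58/3,61/3] leaf, test {P10@t=58/3}
    N5 x:[17,56/3] y:[17,18] z:[49/3,53/3] -> hit [17,53/3] leaf, test {P4@t=17}
  N9 x:[9,38/3] y:[12,38] z:[44/3,59/3] -> miss, prune
  N13 x:[50/3,62/3] y:[18,28] z:[10,47/3] -> miss, prune
  N14 x:[20/3,43/3] y:[5,38] z:[32/3,38/3] -> hit [32/3,38/3], descend [4, 6, 7, 10]
    N4 x:[41/3,43/3] y:[5,6] z:[12,38/3] -> miss, prune
    N6 x:[35/3,38/3] y:[16,22] z:[32/3,37/3] -> miss, prune
    N7 x:[20/3,25/3] y:[36,38] z:[32/3,12] -> miss, prune
    N10 x:[23/3,9] y:[9,11] z:[32/3,11] -> miss, prune

11 AABB tests over nodes [0, 1, 2, 5, 9, 13, 14, 4, 6, 7, 10]; 2 leaves entered; closest P4.

== RESULT ==
2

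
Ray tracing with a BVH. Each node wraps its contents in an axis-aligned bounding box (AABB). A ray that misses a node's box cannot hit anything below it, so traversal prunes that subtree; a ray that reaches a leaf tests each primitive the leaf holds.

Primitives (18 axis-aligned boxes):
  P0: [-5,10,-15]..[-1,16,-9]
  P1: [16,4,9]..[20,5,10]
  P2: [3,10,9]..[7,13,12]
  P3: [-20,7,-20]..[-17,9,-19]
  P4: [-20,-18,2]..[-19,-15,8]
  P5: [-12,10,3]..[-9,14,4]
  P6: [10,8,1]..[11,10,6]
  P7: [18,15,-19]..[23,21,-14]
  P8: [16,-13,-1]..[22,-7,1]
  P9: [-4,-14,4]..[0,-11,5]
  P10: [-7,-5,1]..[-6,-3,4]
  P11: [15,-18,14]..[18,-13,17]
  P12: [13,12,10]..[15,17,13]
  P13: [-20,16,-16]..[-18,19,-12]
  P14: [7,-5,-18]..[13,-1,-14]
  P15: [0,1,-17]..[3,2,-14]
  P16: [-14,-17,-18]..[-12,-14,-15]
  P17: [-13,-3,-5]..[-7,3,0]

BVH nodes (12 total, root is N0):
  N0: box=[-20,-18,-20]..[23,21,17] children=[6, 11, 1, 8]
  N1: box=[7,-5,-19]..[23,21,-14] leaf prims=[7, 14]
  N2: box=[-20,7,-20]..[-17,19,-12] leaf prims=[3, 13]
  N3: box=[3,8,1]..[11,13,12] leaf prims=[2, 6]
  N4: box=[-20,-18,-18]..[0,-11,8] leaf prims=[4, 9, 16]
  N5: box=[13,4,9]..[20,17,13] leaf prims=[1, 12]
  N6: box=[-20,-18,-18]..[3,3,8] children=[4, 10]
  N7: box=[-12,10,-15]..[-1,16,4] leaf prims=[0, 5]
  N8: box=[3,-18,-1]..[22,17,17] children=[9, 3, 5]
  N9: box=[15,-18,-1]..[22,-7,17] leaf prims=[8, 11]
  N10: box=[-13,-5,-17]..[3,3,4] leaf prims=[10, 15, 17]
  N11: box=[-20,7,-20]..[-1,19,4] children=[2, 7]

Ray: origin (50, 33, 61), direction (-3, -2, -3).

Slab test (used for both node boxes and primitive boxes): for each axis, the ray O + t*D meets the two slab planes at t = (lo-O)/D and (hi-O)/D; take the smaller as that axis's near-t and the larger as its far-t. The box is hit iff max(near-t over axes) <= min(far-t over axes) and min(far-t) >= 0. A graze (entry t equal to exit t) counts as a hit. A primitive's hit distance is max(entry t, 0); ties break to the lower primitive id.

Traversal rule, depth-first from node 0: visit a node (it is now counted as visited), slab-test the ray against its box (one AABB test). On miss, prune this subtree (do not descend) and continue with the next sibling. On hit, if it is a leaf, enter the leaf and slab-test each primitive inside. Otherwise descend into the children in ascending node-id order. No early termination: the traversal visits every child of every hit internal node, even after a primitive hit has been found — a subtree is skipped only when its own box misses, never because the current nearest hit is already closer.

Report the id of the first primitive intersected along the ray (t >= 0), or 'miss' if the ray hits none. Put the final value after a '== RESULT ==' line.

Walk:
N0 x:[9,70/3] y:[6,51/2] z:[44/3,27] -> hit [44/3,70/3], descend [1, 6, 8, 11]
  N1 x:[9,43/3] y:[6,19] z:[25,80/3] -> miss, prune
  N6 x:[47/3,70/3] y:[15,51/2] z:[53/3,79/3] -> hit [53/3,70/3], descend [4, 10]
    N4 x:[50/3,70/3] y:[22,51/2] z:[53/3,79/3] -> hit [22,70/3] leaf, test {P4(miss), P9(miss), P16(miss)}
    N10 x:[47/3,21] y:[15,19] z:[19,26] -> hit [19,19] leaf, test {P10@t=19, P15(miss), P17(miss)}
  N8 x:[28/3,47/3] y:[8,51/2] z:[44/3,62/3] -> hit [44/3,47/3], descend [3, 5, 9]
    N3 x:[13,47/3] y:[10,25/2] z:[49/3,20] -> miss, prune
    N5 x:[10,37/3] y:[8,29/2] z:[16,52/3] -> miss, prune
    N9 x:[28/3,35/3] y:[20,51/2] z:[44/3,62/3] -> miss, prune
  N11 x:[17,70/3] y:[7,13] z:[19,27] -> miss, prune

order=[0, 1, 6, 4, 10, 8, 3, 5, 9, 11]  |boxes|=10  |leaves|=2  hit=P10

== RESULT ==
10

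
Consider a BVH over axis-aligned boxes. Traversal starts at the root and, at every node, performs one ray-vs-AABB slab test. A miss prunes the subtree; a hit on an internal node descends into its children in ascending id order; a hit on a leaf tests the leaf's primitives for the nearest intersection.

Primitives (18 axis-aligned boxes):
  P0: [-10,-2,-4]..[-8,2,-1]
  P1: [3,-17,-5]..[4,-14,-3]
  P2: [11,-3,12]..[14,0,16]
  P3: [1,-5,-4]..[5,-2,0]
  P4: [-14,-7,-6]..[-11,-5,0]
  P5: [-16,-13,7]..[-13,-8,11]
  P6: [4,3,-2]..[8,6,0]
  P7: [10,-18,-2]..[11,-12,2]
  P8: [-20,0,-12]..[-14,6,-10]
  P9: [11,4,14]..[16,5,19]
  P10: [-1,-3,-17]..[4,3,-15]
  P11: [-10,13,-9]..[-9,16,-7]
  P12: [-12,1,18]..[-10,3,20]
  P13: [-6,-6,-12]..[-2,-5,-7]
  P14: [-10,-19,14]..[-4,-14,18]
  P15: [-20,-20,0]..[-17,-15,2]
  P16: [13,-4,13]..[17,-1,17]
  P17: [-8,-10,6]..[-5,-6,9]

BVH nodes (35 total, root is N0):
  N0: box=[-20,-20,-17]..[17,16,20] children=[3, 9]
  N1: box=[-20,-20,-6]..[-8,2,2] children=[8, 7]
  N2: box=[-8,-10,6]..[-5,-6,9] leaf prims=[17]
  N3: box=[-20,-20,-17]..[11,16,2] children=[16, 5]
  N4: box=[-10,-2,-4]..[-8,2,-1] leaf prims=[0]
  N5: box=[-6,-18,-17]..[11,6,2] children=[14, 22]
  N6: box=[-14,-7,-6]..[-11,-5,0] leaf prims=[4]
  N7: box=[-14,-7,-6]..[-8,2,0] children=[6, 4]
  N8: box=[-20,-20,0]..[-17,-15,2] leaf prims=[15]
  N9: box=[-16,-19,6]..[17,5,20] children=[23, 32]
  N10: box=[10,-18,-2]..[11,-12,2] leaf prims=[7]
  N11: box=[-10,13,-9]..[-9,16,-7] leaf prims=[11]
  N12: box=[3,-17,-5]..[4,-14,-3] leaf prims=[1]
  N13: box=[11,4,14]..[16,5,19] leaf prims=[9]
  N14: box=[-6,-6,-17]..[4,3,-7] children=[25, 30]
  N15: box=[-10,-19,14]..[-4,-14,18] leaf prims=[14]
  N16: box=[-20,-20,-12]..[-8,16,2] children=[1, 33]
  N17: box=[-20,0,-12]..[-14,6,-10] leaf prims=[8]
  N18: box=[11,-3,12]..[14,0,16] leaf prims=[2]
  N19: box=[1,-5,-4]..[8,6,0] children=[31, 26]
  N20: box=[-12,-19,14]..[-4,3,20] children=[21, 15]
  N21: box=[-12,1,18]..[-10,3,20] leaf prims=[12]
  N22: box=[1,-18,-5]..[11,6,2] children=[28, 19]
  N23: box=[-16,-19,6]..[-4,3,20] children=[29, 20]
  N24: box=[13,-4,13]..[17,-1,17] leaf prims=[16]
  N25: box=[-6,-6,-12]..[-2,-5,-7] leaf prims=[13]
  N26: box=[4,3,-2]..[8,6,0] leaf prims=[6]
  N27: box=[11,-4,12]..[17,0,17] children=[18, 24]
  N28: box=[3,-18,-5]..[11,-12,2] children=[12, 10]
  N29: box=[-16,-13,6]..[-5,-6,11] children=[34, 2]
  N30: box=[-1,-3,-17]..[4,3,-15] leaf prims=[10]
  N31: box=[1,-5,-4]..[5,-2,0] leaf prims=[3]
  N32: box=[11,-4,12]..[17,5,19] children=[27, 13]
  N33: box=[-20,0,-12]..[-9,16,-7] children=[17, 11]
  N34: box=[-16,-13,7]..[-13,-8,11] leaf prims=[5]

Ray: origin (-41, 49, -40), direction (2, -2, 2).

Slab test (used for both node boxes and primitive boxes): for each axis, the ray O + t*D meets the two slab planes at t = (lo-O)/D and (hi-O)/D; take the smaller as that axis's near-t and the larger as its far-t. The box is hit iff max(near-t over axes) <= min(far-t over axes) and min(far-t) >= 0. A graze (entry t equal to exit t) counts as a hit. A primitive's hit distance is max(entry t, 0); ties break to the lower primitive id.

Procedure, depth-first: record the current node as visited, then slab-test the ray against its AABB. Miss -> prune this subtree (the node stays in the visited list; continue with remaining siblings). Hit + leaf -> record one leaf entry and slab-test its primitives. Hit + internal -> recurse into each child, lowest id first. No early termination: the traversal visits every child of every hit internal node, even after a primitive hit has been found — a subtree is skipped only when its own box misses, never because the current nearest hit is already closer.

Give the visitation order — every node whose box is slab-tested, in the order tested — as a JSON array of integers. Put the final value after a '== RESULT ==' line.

Traverse from the root:
N0 x:[21/2,29] y:[33/2,69/2] z:[23/2,30] -> hit [33/2,29], descend [3, 9]
  N3 x:[21/2,26] y:[33/2,69/2] z:[23/2,21] -> hit [33/2,21], descend [5, 16]
    N5 x:[35/2,26] y:[43/2,67/2] z:[23/2,21] -> miss, prune
    N16 x:[21/2,33/2] y:[33/2,69/2] z:[14,21] -> hit [33/2,33/2], descend [1, 33]
      N1 x:[21/2,33/2] y:[47/2,69/2] z:[17,21] -> miss, prune
      N33 x:[21/2,16] y:[33/2,49/2] z:[14,33/2] -> miss, prune
  N9 x:[25/2,29] y:[22,34] z:[23,30] -> hit [23,29], descend [23, 32]
    N23 x:[25/2,37/2] y:[23,34] z:[23,30] -> miss, prune
    N32 x:[26,29] y:[22,53/2] z:[26,59/2] -> hit [26,53/2], descend [13, 27]
      N13 x:[26,57/2] y:[22,45/2] z:[27,59/2] -> miss, prune
      N27 x:[26,29] y:[49/2,53/2] z:[26,57/2] -> hit [26,53/2], descend [18, 24]
        N18 x:[26,55/2] y:[49/2,26] z:[26,28] -> hit [26,26] leaf, test {P2@t=26}
        N24 x:[27,29] y:[25,53/2] z:[53/2,57/2] -> miss, prune

Summary -> nodes [0, 3, 5, 16, 1, 33, 9, 23, 32, 13, 27, 18, 24]; box-tests=13; leaf-entries=1; first=P2

== RESULT ==
[0, 3, 5, 16, 1, 33, 9, 23, 32, 13, 27, 18, 24]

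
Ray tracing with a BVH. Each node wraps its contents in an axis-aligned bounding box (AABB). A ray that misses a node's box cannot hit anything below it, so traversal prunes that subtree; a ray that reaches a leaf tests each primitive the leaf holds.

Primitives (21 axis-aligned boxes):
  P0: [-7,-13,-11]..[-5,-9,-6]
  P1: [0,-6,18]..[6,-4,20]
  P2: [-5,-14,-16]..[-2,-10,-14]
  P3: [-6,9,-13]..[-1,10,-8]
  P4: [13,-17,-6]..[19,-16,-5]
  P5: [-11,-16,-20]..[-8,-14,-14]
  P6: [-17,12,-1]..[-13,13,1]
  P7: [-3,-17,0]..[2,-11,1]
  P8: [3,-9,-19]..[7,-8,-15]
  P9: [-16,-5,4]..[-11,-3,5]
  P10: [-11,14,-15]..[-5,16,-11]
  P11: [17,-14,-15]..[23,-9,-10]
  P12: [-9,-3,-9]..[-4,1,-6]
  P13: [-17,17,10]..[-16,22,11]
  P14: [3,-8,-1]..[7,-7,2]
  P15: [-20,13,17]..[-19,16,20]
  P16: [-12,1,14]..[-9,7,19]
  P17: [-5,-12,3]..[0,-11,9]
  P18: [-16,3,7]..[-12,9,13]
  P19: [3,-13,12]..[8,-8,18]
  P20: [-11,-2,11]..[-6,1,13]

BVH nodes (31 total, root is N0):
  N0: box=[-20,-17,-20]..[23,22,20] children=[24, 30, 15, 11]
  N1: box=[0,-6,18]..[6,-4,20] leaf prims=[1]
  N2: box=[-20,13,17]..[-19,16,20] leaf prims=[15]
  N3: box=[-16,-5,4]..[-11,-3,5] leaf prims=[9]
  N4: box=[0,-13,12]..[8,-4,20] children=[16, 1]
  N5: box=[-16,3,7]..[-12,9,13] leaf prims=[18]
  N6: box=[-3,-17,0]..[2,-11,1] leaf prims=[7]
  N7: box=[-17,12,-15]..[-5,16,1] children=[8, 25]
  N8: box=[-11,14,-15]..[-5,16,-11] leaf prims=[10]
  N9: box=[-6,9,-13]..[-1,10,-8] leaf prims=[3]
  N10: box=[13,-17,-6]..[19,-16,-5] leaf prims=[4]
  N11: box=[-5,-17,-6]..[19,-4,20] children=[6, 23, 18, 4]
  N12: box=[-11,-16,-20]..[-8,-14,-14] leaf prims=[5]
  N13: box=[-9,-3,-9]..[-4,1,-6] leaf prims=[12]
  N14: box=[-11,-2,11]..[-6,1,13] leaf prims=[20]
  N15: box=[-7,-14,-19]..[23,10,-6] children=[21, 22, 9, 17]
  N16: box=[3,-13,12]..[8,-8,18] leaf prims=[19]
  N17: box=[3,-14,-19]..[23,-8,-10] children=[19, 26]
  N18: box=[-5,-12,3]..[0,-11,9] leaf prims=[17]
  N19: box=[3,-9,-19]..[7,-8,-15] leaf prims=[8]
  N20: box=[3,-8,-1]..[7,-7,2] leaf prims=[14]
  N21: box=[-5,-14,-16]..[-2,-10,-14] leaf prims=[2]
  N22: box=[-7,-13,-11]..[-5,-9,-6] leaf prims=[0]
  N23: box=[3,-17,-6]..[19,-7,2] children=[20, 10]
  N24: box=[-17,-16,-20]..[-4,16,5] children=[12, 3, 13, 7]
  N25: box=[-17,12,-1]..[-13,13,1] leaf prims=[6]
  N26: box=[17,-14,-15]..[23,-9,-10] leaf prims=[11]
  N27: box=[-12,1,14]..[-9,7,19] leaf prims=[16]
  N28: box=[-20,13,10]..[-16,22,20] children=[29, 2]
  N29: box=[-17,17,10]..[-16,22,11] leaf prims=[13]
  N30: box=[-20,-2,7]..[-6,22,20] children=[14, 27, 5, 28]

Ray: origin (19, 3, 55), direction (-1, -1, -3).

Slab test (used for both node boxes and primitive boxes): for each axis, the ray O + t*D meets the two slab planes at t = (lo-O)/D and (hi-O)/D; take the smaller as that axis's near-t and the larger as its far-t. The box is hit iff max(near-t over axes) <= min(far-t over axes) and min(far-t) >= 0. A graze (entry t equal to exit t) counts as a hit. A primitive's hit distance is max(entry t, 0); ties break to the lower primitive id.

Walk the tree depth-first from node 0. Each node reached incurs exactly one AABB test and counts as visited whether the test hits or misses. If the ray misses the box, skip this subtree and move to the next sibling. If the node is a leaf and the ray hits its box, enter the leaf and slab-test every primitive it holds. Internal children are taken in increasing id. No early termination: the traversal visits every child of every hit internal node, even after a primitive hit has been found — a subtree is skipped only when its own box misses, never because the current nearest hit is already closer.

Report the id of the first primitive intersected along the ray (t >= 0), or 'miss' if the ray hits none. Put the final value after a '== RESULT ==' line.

Walk:
N0 x:[-4,39] y:[-19,20] z:[35/3,25] -> hit [35/3,20], descend [11, 15, 24, 30]
  N11 x:[0,24] y:[7,20] z:[35/3,61/3] -> hit [35/3,20], descend [4, 6, 18, 23]
    N4 x:[11,19] y:[7,16] z:[35/3,43/3] -> hit [35/3,43/3], descend [1, 16]
      N1 x:[13,19] y:[7,9] z:[35/3,37/3] -> miss, prune
      N16 x:[11,16] y:[11,16] z:[37/3,43/3] -> hit [37/3,43/3] leaf, test {P19@t=37/3}
    N6 x:[17,22] y:[14,20] z:[18,55/3] -> hit [18,55/3] leaf, test {P7@t=18}
    N18 x:[19,24] y:[14,15] z:[46/3,52/3] -> miss, prune
    N23 x:[0,16] y:[10,20] z:[53/3,61/3] -> miss, prune
  N15 x:[-4,26] y:[-7,17] z:[61/3,74/3] -> miss, prune
  N24 x:[23,36] y:[-13,19] z:[50/3,25] -> miss, prune
  N30 x:[25,39] y:[-19,5] z:[35/3,16] -> miss, prune

Visited [0, 11, 4, 1, 16, 6, 18, 23, 15, 24, 30]. Tests: 11 box, 2 leaf. Nearest: P19.

== RESULT ==
19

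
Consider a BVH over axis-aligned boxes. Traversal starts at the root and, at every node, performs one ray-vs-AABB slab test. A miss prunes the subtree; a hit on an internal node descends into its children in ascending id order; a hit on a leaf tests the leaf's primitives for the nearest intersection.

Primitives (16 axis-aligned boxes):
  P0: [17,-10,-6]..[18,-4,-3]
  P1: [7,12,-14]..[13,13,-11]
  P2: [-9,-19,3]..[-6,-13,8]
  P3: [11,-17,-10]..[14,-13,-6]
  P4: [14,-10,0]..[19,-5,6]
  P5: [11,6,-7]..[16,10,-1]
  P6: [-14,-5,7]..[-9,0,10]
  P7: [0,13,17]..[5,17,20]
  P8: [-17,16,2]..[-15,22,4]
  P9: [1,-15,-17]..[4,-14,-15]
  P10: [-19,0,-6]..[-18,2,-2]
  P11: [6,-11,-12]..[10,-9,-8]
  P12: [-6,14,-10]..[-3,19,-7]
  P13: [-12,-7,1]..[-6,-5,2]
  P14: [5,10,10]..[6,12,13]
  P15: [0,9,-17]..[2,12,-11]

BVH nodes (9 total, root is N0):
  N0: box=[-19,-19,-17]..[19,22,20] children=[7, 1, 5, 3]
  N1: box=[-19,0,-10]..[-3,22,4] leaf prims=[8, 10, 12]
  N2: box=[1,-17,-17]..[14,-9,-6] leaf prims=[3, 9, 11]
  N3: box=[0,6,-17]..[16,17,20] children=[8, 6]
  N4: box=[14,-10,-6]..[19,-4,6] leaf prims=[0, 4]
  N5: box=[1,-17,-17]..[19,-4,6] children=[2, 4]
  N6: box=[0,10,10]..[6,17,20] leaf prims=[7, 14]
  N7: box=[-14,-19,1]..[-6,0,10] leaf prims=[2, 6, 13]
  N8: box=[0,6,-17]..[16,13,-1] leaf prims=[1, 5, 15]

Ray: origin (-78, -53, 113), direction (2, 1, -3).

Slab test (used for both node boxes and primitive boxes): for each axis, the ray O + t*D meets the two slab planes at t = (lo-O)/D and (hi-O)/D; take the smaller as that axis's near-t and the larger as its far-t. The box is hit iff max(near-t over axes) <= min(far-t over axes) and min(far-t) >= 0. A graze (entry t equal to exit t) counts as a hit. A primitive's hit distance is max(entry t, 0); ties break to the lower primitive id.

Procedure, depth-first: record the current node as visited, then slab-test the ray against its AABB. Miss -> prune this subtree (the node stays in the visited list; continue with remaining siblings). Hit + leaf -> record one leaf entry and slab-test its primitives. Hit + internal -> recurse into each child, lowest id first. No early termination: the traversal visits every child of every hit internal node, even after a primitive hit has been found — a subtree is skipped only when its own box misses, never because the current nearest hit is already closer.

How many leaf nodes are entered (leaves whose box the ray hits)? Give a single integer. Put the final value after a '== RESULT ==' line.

Traverse from the root:
N0 x:[59/2,97/2] y:[34,75] z:[31,130/3] -> hit [34,130/3], descend [1, 3, 5, 7]
  N1 x:[59/2,75/2] y:[53,75] z:[109/3,41] -> miss, prune
  N3 x:[39,47] y:[59,70] z:[31,130/3] -> miss, prune
  N5 x:[79/2,97/2] y:[36,49] z:[107/3,130/3] -> hit [79/2,130/3], descend [2, 4]
    N2 x:[79/2,46] y:[36,44] z:[119/3,130/3] -> hit [119/3,130/3] leaf, test {P3(miss), P9(miss), P11(miss)}
    N4 x:[46,97/2] y:[43,49] z:[107/3,119/3] -> miss, prune
  N7 x:[32,36] y:[34,53] z:[103/3,112/3] -> hit [103/3,36] leaf, test {P2@t=35, P6(miss), P13(miss)}

7 AABB tests over nodes [0, 1, 3, 5, 2, 4, 7]; 2 leaves entered; closest P2.

== RESULT ==
2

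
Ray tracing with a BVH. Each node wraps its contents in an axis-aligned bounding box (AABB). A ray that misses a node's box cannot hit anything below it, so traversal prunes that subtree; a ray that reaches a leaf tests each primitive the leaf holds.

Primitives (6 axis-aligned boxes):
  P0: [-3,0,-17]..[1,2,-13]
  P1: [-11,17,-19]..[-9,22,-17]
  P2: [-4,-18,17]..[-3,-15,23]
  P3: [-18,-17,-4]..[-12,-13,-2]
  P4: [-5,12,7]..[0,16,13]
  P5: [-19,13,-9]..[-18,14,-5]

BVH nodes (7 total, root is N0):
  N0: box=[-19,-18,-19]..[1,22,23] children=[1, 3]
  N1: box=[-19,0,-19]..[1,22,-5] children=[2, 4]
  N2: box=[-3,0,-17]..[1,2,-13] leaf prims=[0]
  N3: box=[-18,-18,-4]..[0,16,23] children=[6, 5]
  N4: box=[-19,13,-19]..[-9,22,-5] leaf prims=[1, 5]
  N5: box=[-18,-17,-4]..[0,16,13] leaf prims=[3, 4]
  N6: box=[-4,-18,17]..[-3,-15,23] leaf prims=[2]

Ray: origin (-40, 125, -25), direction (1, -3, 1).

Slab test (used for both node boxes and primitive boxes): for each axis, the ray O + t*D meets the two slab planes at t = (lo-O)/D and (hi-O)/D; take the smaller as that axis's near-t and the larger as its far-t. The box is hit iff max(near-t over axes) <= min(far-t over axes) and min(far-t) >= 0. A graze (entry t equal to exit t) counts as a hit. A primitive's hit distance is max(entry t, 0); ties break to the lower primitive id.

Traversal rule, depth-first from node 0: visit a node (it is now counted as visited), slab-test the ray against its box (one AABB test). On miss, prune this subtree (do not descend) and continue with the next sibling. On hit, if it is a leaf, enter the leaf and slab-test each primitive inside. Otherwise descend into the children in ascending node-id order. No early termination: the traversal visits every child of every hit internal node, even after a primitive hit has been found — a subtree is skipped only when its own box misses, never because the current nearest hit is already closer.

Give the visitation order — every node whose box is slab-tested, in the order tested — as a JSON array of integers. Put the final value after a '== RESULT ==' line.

Traverse from the root:
N0 x:[21,41] y:[103/3,143/3] z:[6,48] -> hit [103/3,41], descend [1, 3]
  N1 x:[21,41] y:[103/3,125/3] z:[6,20] -> miss, prune
  N3 x:[22,40] y:[109/3,143/3] z:[21,48] -> hit [109/3,40], descend [5, 6]
    N5 x:[22,40] y:[109/3,142/3] z:[21,38] -> hit [109/3,38] leaf, test {P3(miss), P4@t=109/3}
    N6 x:[36,37] y:[140/3,143/3] z:[42,48] -> miss, prune

Summary -> nodes [0, 1, 3, 5, 6]; box-tests=5; leaf-entries=1; first=P4

== RESULT ==
[0, 1, 3, 5, 6]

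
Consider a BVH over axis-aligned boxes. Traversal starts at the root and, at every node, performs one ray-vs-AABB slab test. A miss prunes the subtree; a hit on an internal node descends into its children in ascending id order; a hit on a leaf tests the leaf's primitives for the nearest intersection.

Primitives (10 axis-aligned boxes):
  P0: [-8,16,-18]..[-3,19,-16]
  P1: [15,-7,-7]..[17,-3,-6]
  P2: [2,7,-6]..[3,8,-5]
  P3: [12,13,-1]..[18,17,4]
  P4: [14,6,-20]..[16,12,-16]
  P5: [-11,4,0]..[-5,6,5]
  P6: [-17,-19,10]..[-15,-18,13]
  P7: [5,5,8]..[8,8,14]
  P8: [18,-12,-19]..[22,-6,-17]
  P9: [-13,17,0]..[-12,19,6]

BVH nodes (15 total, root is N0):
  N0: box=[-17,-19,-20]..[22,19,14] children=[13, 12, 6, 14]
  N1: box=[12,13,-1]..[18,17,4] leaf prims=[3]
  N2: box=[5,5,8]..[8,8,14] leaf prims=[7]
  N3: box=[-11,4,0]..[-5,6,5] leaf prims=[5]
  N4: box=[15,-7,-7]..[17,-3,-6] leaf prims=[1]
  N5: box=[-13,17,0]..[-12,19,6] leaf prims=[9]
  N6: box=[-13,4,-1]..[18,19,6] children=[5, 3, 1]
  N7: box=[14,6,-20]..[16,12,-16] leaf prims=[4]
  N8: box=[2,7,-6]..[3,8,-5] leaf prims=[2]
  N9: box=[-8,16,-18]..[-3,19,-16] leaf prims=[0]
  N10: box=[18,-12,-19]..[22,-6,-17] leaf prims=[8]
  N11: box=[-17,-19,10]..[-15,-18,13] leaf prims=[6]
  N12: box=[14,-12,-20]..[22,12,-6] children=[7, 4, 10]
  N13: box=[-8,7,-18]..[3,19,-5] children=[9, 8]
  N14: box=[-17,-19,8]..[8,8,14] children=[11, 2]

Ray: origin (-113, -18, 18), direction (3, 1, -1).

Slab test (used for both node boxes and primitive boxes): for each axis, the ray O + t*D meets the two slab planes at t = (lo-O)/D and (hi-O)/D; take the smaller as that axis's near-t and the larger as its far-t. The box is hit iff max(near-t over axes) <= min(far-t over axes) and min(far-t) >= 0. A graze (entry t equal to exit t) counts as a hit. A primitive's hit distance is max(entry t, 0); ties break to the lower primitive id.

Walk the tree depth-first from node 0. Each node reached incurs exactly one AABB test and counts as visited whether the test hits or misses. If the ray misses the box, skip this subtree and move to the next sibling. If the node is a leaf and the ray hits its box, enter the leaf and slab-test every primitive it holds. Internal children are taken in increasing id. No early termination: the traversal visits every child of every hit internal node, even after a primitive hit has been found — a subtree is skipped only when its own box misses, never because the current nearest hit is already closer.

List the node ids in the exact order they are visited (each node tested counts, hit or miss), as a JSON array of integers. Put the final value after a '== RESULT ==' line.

Traverse from the root:
N0 x:[32,45] y:[-1,37] z:[4,38] -> hit [32,37], descend [6, 12, 13, 14]
  N6 x:[100/3,131/3] y:[22,37] z:[12,19] -> miss, prune
  N12 x:[127/3,45] y:[6,30] z:[24,38] -> miss, prune
  N13 x:[35,116/3] y:[25,37] z:[23,36] -> hit [35,36], descend [8, 9]
    N8 x:[115/3,116/3] y:[25,26] z:[23,24] -> miss, prune
    N9 x:[35,110/3] y:[34,37] z:[34,36] -> hit [35,36] leaf, test {P0@t=35}
  N14 x:[32,121/3] y:[-1,26] z:[4,10] -> miss, prune

order=[0, 6, 12, 13, 8, 9, 14]  |boxes|=7  |leaves|=1  hit=P0

== RESULT ==
[0, 6, 12, 13, 8, 9, 14]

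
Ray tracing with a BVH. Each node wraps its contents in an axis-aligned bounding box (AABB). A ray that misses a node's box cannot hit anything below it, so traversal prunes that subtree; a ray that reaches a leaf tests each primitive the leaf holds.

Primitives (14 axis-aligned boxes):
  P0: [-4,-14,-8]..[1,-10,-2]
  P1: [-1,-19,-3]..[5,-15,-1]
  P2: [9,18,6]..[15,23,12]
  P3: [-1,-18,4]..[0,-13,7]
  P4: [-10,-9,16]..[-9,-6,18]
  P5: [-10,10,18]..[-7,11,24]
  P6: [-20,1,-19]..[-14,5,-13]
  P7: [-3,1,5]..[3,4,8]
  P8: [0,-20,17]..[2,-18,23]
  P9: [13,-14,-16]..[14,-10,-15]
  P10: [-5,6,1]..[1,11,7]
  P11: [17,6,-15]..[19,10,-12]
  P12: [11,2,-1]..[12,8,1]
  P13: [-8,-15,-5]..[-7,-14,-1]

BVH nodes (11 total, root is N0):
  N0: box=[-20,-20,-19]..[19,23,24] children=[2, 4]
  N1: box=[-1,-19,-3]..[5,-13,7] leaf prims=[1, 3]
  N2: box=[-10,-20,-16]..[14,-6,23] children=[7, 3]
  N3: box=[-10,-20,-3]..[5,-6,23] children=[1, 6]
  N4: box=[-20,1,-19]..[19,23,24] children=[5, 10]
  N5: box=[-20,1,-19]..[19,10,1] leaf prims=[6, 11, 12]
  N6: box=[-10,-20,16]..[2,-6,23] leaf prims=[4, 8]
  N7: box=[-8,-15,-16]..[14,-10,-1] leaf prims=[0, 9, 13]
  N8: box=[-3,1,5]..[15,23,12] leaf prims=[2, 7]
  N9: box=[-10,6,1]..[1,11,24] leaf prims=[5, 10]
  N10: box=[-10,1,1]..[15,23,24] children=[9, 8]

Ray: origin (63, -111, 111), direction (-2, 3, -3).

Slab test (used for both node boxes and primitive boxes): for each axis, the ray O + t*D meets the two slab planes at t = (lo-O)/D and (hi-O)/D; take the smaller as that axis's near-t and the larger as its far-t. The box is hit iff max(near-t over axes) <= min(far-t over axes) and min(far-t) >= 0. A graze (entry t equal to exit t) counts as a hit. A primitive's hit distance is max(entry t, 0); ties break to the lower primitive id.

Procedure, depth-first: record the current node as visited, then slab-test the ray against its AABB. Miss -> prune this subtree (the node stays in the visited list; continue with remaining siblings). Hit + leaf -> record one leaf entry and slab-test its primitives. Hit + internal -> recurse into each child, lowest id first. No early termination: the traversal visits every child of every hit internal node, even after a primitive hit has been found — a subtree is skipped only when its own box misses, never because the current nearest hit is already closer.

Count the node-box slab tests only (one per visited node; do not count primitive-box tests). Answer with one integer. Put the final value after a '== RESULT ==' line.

Trace the traversal:
N0 x:[22,83/2] y:[91/3,134/3] z:[29,130/3] -> hit [91/3,83/2], descend [2, 4]
  N2 x:[49/2,73/2] y:[91/3,35] z:[88/3,127/3] -> hit [91/3,35], descend [3, 7]
    N3 x:[29,73/2] y:[91/3,35] z:[88/3,38] -> hit [91/3,35], descend [1, 6]
      N1 x:[29,32] y:[92/3,98/3] z:[104/3,38] -> miss, prune
      N6 x:[61/2,73/2] y:[91/3,35] z:[88/3,95/3] -> hit [61/2,95/3] leaf, test {P4(miss), P8@t=61/2}
    N7 x:[49/2,71/2] y:[32,101/3] z:[112/3,127/3] -> miss, prune
  N4 x:[22,83/2] y:[112/3,134/3] z:[29,130/3] -> hit [112/3,83/2], descend [5, 10]
    N5 x:[22,83/2] y:[112/3,121/3] z:[110/3,130/3] -> hit [112/3,121/3] leaf, test {P6(miss), P11(miss), P12(miss)}
    N10 x:[24,73/2] y:[112/3,134/3] z:[29,110/3] -> miss, prune

Summary -> nodes [0, 2, 3, 1, 6, 7, 4, 5, 10]; box-tests=9; leaf-entries=2; first=P8

== RESULT ==
9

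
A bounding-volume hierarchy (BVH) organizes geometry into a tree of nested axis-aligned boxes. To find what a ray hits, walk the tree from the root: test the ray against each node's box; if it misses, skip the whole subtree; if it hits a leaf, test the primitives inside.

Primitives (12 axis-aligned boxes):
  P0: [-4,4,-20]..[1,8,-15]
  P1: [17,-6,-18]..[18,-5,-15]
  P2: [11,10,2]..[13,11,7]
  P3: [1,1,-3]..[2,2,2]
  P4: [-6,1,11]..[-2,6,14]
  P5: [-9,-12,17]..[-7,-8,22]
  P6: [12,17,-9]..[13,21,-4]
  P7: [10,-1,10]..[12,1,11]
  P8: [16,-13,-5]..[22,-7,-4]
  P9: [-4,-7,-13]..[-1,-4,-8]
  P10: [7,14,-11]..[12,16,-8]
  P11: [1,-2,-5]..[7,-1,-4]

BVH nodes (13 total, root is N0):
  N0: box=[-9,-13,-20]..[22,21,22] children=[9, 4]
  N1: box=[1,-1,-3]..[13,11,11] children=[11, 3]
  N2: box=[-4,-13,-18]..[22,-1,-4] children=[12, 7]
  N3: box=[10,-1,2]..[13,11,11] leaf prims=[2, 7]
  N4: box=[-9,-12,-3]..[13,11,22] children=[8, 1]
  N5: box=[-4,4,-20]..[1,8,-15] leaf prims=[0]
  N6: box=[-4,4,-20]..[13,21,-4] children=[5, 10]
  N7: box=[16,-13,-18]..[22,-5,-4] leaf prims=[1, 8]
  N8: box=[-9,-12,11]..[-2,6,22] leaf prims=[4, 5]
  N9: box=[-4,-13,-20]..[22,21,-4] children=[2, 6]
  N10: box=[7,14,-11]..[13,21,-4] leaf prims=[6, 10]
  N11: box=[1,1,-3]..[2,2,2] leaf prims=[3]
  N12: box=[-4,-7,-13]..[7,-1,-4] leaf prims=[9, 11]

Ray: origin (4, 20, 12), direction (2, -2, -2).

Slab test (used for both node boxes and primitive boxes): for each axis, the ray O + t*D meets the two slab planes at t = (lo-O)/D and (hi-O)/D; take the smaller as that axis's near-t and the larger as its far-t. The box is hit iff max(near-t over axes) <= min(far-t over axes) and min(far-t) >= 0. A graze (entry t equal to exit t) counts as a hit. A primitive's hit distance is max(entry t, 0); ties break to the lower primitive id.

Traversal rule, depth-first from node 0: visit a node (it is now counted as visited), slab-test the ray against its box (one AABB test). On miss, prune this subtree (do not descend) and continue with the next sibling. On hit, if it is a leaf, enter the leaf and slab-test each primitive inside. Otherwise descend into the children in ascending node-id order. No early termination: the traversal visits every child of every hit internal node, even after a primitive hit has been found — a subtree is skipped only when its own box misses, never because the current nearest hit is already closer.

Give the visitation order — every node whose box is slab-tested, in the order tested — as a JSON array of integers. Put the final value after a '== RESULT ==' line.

Walk:
N0 x:[-13/2,9] y:[-1/2,33/2] z:[-5,16] -> hit [-1/2,9], descend [4, 9]
  N4 x:[-13/2,9/2] y:[9/2,16] z:[-5,15/2] -> hit [9/2,9/2], descend [1, 8]
    N1 x:[-3/2,9/2] y:[9/2,21/2] z:[1/2,15/2] -> hit [9/2,9/2], descend [3, 11]
      N3 x:[3,9/2] y:[9/2,21/2] z:[1/2,5] -> hit [9/2,9/2] leaf, test {P2@t=9/2, P7(miss)}
      N11 x:[-3/2,-1] y:[9,19/2] z:[5,15/2] -> miss, prune
    N8 x:[-13/2,-3] y:[7,16] z:[-5,1/2] -> miss, prune
  N9 x:[-4,9] y:[-1/2,33/2] z:[8,16] -> hit [8,9], descend [2, 6]
    N2 x:[-4,9] y:[21/2,33/2] z:[8,15] -> miss, prune
    N6 x:[-4,9/2] y:[-1/2,8] z:[8,16] -> miss, prune

Summary -> nodes [0, 4, 1, 3, 11, 8, 9, 2, 6]; box-tests=9; leaf-entries=1; first=P2

== RESULT ==
[0, 4, 1, 3, 11, 8, 9, 2, 6]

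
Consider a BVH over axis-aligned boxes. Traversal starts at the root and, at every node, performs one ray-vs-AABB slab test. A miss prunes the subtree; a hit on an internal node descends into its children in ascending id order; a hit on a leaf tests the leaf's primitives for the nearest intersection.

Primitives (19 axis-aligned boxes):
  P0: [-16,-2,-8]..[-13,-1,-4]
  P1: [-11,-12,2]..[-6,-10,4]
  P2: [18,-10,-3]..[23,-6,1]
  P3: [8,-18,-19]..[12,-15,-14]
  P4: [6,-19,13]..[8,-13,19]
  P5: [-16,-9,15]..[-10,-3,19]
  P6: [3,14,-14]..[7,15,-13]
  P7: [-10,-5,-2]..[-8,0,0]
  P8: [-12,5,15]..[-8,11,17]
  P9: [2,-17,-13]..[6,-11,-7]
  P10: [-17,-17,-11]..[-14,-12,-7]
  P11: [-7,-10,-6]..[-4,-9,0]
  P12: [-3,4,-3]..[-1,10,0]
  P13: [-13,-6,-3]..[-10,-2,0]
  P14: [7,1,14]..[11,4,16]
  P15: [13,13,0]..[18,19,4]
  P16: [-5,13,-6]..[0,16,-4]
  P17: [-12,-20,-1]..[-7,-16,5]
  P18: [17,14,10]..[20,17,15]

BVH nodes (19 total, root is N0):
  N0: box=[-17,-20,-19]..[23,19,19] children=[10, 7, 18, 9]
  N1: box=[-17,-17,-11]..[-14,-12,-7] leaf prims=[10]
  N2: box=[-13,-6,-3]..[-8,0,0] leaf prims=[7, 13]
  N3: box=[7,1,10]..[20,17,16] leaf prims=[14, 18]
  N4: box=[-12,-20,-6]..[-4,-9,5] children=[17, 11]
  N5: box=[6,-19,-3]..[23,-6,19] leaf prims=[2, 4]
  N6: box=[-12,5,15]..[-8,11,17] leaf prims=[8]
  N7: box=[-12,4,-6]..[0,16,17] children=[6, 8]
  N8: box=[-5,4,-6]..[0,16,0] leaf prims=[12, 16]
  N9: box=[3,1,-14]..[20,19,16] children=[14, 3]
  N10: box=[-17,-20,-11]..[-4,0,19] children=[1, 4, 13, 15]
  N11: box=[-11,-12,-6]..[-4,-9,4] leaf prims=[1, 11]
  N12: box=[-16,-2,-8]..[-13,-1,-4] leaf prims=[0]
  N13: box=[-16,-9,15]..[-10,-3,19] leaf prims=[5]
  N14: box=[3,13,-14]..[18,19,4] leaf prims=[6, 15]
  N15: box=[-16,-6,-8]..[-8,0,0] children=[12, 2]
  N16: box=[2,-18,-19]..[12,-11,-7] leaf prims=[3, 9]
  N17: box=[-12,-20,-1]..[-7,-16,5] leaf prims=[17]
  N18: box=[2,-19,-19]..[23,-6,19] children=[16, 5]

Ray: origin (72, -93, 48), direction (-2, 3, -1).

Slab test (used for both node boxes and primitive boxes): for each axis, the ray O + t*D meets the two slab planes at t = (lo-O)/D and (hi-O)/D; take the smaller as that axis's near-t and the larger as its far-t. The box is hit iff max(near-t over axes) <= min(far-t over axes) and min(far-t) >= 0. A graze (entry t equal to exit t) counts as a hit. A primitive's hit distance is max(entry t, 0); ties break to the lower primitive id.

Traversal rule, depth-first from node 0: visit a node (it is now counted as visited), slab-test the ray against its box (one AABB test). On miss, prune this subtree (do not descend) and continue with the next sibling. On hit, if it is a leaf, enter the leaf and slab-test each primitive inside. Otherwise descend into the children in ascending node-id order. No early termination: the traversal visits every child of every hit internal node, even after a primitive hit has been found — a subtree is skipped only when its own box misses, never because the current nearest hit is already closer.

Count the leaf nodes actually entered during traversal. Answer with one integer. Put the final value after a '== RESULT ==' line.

Trace the traversal:
N0 x:[49/2,89/2] y:[73/3,112/3] z:[29,67] -> hit [29,112/3], descend [7, 9, 10, 18]
  N7 x:[36,42] y:[97/3,109/3] z:[31,54] -> hit [36,109/3], descend [6, 8]
    N6 x:[40,42] y:[98/3,104/3] z:[31,33] -> miss, prune
    N8 x:[36,77/2] y:[97/3,109/3] z:[48,54] -> miss, prune
  N9 x:[26,69/2] y:[94/3,112/3] z:[32,62] -> hit [32,69/2], descend [3, 14]
    N3 x:[26,65/2] y:[94/3,110/3] z:[32,38] -> hit [32,65/2] leaf, test {P14@t=32, P18(miss)}
    N14 x:[27,69/2] y:[106/3,112/3] z:[44,62] -> miss, prune
  N10 x:[38,89/2] y:[73/3,31] z:[29,59] -> miss, prune
  N18 x:[49/2,35] y:[74/3,29] z:[29,67] -> hit [29,29], descend [5, 16]
    N5 x:[49/2,33] y:[74/3,29] z:[29,51] -> hit [29,29] leaf, test {P2(miss), P4(miss)}
    N16 x:[30,35] y:[25,82/3] z:[55,67] -> miss, prune

Visited [0, 7, 6, 8, 9, 3, 14, 10, 18, 5, 16]. Tests: 11 box, 2 leaf. Nearest: P14.

== RESULT ==
2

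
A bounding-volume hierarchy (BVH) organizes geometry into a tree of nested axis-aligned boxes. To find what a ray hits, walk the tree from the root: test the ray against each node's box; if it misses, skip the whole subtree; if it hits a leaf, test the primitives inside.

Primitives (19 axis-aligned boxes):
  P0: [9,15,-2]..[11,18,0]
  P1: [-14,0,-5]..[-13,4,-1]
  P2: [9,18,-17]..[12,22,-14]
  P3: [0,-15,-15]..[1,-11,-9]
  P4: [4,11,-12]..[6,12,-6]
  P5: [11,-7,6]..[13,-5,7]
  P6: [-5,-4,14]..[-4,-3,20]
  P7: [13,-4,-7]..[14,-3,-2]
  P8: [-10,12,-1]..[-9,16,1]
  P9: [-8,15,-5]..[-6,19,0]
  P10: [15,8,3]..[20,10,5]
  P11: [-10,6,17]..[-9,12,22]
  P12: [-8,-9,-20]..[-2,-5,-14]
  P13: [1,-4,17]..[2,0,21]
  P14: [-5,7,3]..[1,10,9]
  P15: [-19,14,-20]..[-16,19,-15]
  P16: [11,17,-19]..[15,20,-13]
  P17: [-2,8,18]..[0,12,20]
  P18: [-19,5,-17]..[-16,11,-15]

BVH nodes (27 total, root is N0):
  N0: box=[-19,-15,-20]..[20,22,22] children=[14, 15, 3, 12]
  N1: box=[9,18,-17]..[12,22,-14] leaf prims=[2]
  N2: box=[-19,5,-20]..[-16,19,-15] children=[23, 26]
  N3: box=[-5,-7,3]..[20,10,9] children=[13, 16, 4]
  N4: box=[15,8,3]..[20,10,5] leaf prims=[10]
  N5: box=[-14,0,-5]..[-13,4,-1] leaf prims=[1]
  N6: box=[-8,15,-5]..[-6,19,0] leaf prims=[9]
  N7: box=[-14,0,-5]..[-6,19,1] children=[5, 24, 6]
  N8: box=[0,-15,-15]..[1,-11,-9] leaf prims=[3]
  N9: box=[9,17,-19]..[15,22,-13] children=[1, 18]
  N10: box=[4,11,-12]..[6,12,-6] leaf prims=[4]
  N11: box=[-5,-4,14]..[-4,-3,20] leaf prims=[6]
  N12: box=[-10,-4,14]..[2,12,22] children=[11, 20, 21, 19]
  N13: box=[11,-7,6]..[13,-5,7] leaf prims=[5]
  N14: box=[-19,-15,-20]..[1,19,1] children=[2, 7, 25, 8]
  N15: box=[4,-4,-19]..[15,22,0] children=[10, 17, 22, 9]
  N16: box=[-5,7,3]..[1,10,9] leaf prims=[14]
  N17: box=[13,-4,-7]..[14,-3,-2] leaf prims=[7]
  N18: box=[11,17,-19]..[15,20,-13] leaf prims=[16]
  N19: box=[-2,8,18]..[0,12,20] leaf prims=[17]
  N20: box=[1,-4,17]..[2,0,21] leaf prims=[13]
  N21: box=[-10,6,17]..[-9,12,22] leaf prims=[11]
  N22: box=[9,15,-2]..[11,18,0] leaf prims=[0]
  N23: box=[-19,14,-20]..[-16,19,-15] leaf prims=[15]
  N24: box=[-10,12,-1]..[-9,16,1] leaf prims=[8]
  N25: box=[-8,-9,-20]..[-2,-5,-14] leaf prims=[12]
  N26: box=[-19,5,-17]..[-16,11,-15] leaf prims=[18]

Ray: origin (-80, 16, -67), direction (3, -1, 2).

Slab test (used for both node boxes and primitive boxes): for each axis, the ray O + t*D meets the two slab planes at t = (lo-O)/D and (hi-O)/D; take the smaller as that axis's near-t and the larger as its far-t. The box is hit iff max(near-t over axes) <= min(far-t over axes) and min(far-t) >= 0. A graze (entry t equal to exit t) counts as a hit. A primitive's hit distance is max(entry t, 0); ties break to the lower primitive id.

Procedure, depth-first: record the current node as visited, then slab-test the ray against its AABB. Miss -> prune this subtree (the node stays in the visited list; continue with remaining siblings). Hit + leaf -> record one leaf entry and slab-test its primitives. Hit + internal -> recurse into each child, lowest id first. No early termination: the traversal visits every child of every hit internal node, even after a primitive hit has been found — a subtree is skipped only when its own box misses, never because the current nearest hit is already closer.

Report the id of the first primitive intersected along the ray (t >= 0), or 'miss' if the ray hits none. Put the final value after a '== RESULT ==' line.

Traverse from the root:
N0 x:[61/3,100/3] y:[-6,31] z:[47/2,89/2] -> hit [47/2,31], descend [3, 12, 14, 15]
  N3 x:[25,100/3] y:[6,23] z:[35,38] -> miss, prune
  N12 x:[70/3,82/3] y:[4,20] z:[81/2,89/2] -> miss, prune
  N14 x:[61/3,27] y:[-3,31] z:[47/2,34] -> hit [47/2,27], descend [2, 7, 8, 25]
    N2 x:[61/3,64/3] y:[-3,11] z:[47/2,26] -> miss, prune
    N7 x:[22,74/3] y:[-3,16] z:[31,34] -> miss, prune
    N8 x:[80/3,27] y:[27,31] z:[26,29] -> hit [27,27] leaf, test {P3@t=27}
    N25 x:[24,26] y:[21,25] z:[47/2,53/2] -> hit [24,25] leaf, test {P12@t=24}
  N15 x:[28,95/3] y:[-6,20] z:[24,67/2] -> miss, prune

Visited [0, 3, 12, 14, 2, 7, 8, 25, 15]. Tests: 9 box, 2 leaf. Nearest: P12.

== RESULT ==
12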